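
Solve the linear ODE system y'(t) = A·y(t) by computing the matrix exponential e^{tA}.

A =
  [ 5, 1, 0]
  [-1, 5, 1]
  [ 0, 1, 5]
e^{tA} =
  [-t^2*exp(5*t)/2 + exp(5*t), t*exp(5*t), t^2*exp(5*t)/2]
  [-t*exp(5*t), exp(5*t), t*exp(5*t)]
  [-t^2*exp(5*t)/2, t*exp(5*t), t^2*exp(5*t)/2 + exp(5*t)]

Strategy: write A = P · J · P⁻¹ where J is a Jordan canonical form, so e^{tA} = P · e^{tJ} · P⁻¹, and e^{tJ} can be computed block-by-block.

A has Jordan form
J =
  [5, 1, 0]
  [0, 5, 1]
  [0, 0, 5]
(up to reordering of blocks).

Per-block formulas:
  For a 3×3 Jordan block J_3(5): exp(t · J_3(5)) = e^(5t)·(I + t·N + (t^2/2)·N^2), where N is the 3×3 nilpotent shift.

After assembling e^{tJ} and conjugating by P, we get:

e^{tA} =
  [-t^2*exp(5*t)/2 + exp(5*t), t*exp(5*t), t^2*exp(5*t)/2]
  [-t*exp(5*t), exp(5*t), t*exp(5*t)]
  [-t^2*exp(5*t)/2, t*exp(5*t), t^2*exp(5*t)/2 + exp(5*t)]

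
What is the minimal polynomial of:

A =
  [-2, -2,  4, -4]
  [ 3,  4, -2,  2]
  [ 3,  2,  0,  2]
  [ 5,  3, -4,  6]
x^3 - 6*x^2 + 12*x - 8

The characteristic polynomial is χ_A(x) = (x - 2)^4, so the eigenvalues are known. The minimal polynomial is
  m_A(x) = Π_λ (x − λ)^{k_λ}
where k_λ is the size of the *largest* Jordan block for λ (equivalently, the smallest k with (A − λI)^k v = 0 for every generalised eigenvector v of λ).

  λ = 2: largest Jordan block has size 3, contributing (x − 2)^3

So m_A(x) = (x - 2)^3 = x^3 - 6*x^2 + 12*x - 8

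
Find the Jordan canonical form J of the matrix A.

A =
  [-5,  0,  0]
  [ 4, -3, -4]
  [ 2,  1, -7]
J_2(-5) ⊕ J_1(-5)

The characteristic polynomial is
  det(x·I − A) = x^3 + 15*x^2 + 75*x + 125 = (x + 5)^3

Eigenvalues and multiplicities (the geometric multiplicity of λ is n − rank(A − λI), which equals the number of Jordan blocks for λ):
  λ = -5: algebraic multiplicity = 3, geometric multiplicity = 2

Determining the block sizes for each eigenvalue:
  λ = -5: 2 blocks summing to 3 forces exactly one block of size 2 and the rest size 1 → block sizes [2, 1]

Assembling the blocks gives a Jordan form
J =
  [-5,  1,  0]
  [ 0, -5,  0]
  [ 0,  0, -5]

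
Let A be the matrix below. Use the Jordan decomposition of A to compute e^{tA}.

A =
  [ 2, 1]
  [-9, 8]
e^{tA} =
  [-3*t*exp(5*t) + exp(5*t), t*exp(5*t)]
  [-9*t*exp(5*t), 3*t*exp(5*t) + exp(5*t)]

Strategy: write A = P · J · P⁻¹ where J is a Jordan canonical form, so e^{tA} = P · e^{tJ} · P⁻¹, and e^{tJ} can be computed block-by-block.

A has Jordan form
J =
  [5, 1]
  [0, 5]
(up to reordering of blocks).

Per-block formulas:
  For a 2×2 Jordan block J_2(5): exp(t · J_2(5)) = e^(5t)·(I + t·N), where N is the 2×2 nilpotent shift.

After assembling e^{tJ} and conjugating by P, we get:

e^{tA} =
  [-3*t*exp(5*t) + exp(5*t), t*exp(5*t)]
  [-9*t*exp(5*t), 3*t*exp(5*t) + exp(5*t)]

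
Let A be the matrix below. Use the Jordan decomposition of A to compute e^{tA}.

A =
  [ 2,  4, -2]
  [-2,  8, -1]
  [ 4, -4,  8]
e^{tA} =
  [-4*t*exp(6*t) + exp(6*t), 4*t*exp(6*t), -2*t*exp(6*t)]
  [-2*t*exp(6*t), 2*t*exp(6*t) + exp(6*t), -t*exp(6*t)]
  [4*t*exp(6*t), -4*t*exp(6*t), 2*t*exp(6*t) + exp(6*t)]

Strategy: write A = P · J · P⁻¹ where J is a Jordan canonical form, so e^{tA} = P · e^{tJ} · P⁻¹, and e^{tJ} can be computed block-by-block.

A has Jordan form
J =
  [6, 1, 0]
  [0, 6, 0]
  [0, 0, 6]
(up to reordering of blocks).

Per-block formulas:
  For a 2×2 Jordan block J_2(6): exp(t · J_2(6)) = e^(6t)·(I + t·N), where N is the 2×2 nilpotent shift.
  For a 1×1 block at λ = 6: exp(t · [6]) = [e^(6t)].

After assembling e^{tJ} and conjugating by P, we get:

e^{tA} =
  [-4*t*exp(6*t) + exp(6*t), 4*t*exp(6*t), -2*t*exp(6*t)]
  [-2*t*exp(6*t), 2*t*exp(6*t) + exp(6*t), -t*exp(6*t)]
  [4*t*exp(6*t), -4*t*exp(6*t), 2*t*exp(6*t) + exp(6*t)]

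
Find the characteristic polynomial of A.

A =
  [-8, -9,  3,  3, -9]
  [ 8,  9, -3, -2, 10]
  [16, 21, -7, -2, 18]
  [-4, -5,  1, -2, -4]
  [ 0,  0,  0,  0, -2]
x^5 + 10*x^4 + 40*x^3 + 80*x^2 + 80*x + 32

Expanding det(x·I − A) (e.g. by cofactor expansion or by noting that A is similar to its Jordan form J, which has the same characteristic polynomial as A) gives
  χ_A(x) = x^5 + 10*x^4 + 40*x^3 + 80*x^2 + 80*x + 32
which factors as (x + 2)^5. The eigenvalues (with algebraic multiplicities) are λ = -2 with multiplicity 5.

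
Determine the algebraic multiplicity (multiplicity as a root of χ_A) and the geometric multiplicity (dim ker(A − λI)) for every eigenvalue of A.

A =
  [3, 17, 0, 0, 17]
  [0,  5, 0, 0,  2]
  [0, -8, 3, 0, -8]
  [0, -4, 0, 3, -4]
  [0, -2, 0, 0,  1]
λ = 3: alg = 5, geom = 4

Step 1 — factor the characteristic polynomial to read off the algebraic multiplicities:
  χ_A(x) = (x - 3)^5

Step 2 — compute geometric multiplicities via the rank-nullity identity g(λ) = n − rank(A − λI):
  rank(A − (3)·I) = 1, so dim ker(A − (3)·I) = n − 1 = 4

Summary:
  λ = 3: algebraic multiplicity = 5, geometric multiplicity = 4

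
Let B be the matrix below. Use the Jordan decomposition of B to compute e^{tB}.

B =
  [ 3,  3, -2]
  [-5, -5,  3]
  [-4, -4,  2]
e^{tB} =
  [t^2 + 3*t + 1, t^2 + 3*t, -t^2/2 - 2*t]
  [-t^2 - 5*t, -t^2 - 5*t + 1, t^2/2 + 3*t]
  [-4*t, -4*t, 2*t + 1]

Strategy: write B = P · J · P⁻¹ where J is a Jordan canonical form, so e^{tB} = P · e^{tJ} · P⁻¹, and e^{tJ} can be computed block-by-block.

B has Jordan form
J =
  [0, 1, 0]
  [0, 0, 1]
  [0, 0, 0]
(up to reordering of blocks).

Per-block formulas:
  For a 3×3 Jordan block J_3(0): exp(t · J_3(0)) = e^(0t)·(I + t·N + (t^2/2)·N^2), where N is the 3×3 nilpotent shift.

After assembling e^{tJ} and conjugating by P, we get:

e^{tB} =
  [t^2 + 3*t + 1, t^2 + 3*t, -t^2/2 - 2*t]
  [-t^2 - 5*t, -t^2 - 5*t + 1, t^2/2 + 3*t]
  [-4*t, -4*t, 2*t + 1]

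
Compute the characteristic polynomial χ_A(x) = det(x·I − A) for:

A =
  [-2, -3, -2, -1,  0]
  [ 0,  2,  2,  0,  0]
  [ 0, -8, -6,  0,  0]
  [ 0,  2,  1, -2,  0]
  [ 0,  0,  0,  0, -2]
x^5 + 10*x^4 + 40*x^3 + 80*x^2 + 80*x + 32

Expanding det(x·I − A) (e.g. by cofactor expansion or by noting that A is similar to its Jordan form J, which has the same characteristic polynomial as A) gives
  χ_A(x) = x^5 + 10*x^4 + 40*x^3 + 80*x^2 + 80*x + 32
which factors as (x + 2)^5. The eigenvalues (with algebraic multiplicities) are λ = -2 with multiplicity 5.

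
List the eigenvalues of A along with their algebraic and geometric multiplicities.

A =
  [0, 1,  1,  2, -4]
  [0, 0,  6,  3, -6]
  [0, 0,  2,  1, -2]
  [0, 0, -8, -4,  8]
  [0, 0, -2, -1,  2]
λ = 0: alg = 5, geom = 3

Step 1 — factor the characteristic polynomial to read off the algebraic multiplicities:
  χ_A(x) = x^5

Step 2 — compute geometric multiplicities via the rank-nullity identity g(λ) = n − rank(A − λI):
  rank(A − (0)·I) = 2, so dim ker(A − (0)·I) = n − 2 = 3

Summary:
  λ = 0: algebraic multiplicity = 5, geometric multiplicity = 3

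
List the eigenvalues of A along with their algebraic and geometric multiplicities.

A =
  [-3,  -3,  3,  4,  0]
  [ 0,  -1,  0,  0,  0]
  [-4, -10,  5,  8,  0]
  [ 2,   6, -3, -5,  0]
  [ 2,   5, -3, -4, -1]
λ = -1: alg = 5, geom = 3

Step 1 — factor the characteristic polynomial to read off the algebraic multiplicities:
  χ_A(x) = (x + 1)^5

Step 2 — compute geometric multiplicities via the rank-nullity identity g(λ) = n − rank(A − λI):
  rank(A − (-1)·I) = 2, so dim ker(A − (-1)·I) = n − 2 = 3

Summary:
  λ = -1: algebraic multiplicity = 5, geometric multiplicity = 3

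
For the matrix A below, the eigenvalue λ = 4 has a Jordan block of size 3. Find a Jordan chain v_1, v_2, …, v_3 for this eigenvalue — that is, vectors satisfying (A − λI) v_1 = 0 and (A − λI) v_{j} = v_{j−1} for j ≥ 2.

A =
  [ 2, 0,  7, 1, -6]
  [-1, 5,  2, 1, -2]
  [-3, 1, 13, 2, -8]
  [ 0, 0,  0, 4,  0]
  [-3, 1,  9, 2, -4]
A Jordan chain for λ = 4 of length 3:
v_1 = (1, 1, 2, 0, 2)ᵀ
v_2 = (-2, -1, -3, 0, -3)ᵀ
v_3 = (1, 0, 0, 0, 0)ᵀ

Let N = A − (4)·I. We want v_3 with N^3 v_3 = 0 but N^2 v_3 ≠ 0; then v_{j-1} := N · v_j for j = 3, …, 2.

Pick v_3 = (1, 0, 0, 0, 0)ᵀ.
Then v_2 = N · v_3 = (-2, -1, -3, 0, -3)ᵀ.
Then v_1 = N · v_2 = (1, 1, 2, 0, 2)ᵀ.

Sanity check: (A − (4)·I) v_1 = (0, 0, 0, 0, 0)ᵀ = 0. ✓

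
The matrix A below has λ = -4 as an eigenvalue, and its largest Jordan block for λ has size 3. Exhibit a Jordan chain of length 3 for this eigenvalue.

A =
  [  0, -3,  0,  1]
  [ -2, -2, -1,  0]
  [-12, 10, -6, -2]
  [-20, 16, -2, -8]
A Jordan chain for λ = -4 of length 3:
v_1 = (2, 0, -4, -8)ᵀ
v_2 = (4, -2, -12, -20)ᵀ
v_3 = (1, 0, 0, 0)ᵀ

Let N = A − (-4)·I. We want v_3 with N^3 v_3 = 0 but N^2 v_3 ≠ 0; then v_{j-1} := N · v_j for j = 3, …, 2.

Pick v_3 = (1, 0, 0, 0)ᵀ.
Then v_2 = N · v_3 = (4, -2, -12, -20)ᵀ.
Then v_1 = N · v_2 = (2, 0, -4, -8)ᵀ.

Sanity check: (A − (-4)·I) v_1 = (0, 0, 0, 0)ᵀ = 0. ✓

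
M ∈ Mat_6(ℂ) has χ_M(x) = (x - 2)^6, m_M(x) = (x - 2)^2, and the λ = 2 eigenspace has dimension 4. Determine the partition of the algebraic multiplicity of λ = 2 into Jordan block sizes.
Block sizes for λ = 2: [2, 2, 1, 1]

Step 1 — from the characteristic polynomial, algebraic multiplicity of λ = 2 is 6. From dim ker(M − (2)·I) = 4, there are exactly 4 Jordan blocks for λ = 2.
Step 2 — from the minimal polynomial, the factor (x − 2)^2 tells us the largest block for λ = 2 has size 2.
Step 3 — with total size 6, 4 blocks, and largest block 2, the block sizes (in nonincreasing order) are [2, 2, 1, 1].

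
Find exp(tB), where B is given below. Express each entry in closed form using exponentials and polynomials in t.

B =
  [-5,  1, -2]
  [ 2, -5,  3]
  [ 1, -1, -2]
e^{tB} =
  [t^2*exp(-4*t)/2 - t*exp(-4*t) + exp(-4*t), t*exp(-4*t), t^2*exp(-4*t)/2 - 2*t*exp(-4*t)]
  [-t^2*exp(-4*t)/2 + 2*t*exp(-4*t), -t*exp(-4*t) + exp(-4*t), -t^2*exp(-4*t)/2 + 3*t*exp(-4*t)]
  [-t^2*exp(-4*t)/2 + t*exp(-4*t), -t*exp(-4*t), -t^2*exp(-4*t)/2 + 2*t*exp(-4*t) + exp(-4*t)]

Strategy: write B = P · J · P⁻¹ where J is a Jordan canonical form, so e^{tB} = P · e^{tJ} · P⁻¹, and e^{tJ} can be computed block-by-block.

B has Jordan form
J =
  [-4,  1,  0]
  [ 0, -4,  1]
  [ 0,  0, -4]
(up to reordering of blocks).

Per-block formulas:
  For a 3×3 Jordan block J_3(-4): exp(t · J_3(-4)) = e^(-4t)·(I + t·N + (t^2/2)·N^2), where N is the 3×3 nilpotent shift.

After assembling e^{tJ} and conjugating by P, we get:

e^{tB} =
  [t^2*exp(-4*t)/2 - t*exp(-4*t) + exp(-4*t), t*exp(-4*t), t^2*exp(-4*t)/2 - 2*t*exp(-4*t)]
  [-t^2*exp(-4*t)/2 + 2*t*exp(-4*t), -t*exp(-4*t) + exp(-4*t), -t^2*exp(-4*t)/2 + 3*t*exp(-4*t)]
  [-t^2*exp(-4*t)/2 + t*exp(-4*t), -t*exp(-4*t), -t^2*exp(-4*t)/2 + 2*t*exp(-4*t) + exp(-4*t)]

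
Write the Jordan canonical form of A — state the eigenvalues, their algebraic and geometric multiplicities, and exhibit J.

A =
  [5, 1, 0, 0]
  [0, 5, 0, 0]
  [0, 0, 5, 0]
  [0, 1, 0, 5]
J_2(5) ⊕ J_1(5) ⊕ J_1(5)

The characteristic polynomial is
  det(x·I − A) = x^4 - 20*x^3 + 150*x^2 - 500*x + 625 = (x - 5)^4

Eigenvalues and multiplicities (the geometric multiplicity of λ is n − rank(A − λI), which equals the number of Jordan blocks for λ):
  λ = 5: algebraic multiplicity = 4, geometric multiplicity = 3

Determining the block sizes for each eigenvalue:
  λ = 5: 3 blocks summing to 4 forces exactly one block of size 2 and the rest size 1 → block sizes [2, 1, 1]

Assembling the blocks gives a Jordan form
J =
  [5, 1, 0, 0]
  [0, 5, 0, 0]
  [0, 0, 5, 0]
  [0, 0, 0, 5]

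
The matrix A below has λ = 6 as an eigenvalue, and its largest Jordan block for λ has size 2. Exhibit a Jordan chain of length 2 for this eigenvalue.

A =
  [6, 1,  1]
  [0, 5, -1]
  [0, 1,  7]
A Jordan chain for λ = 6 of length 2:
v_1 = (1, -1, 1)ᵀ
v_2 = (0, 1, 0)ᵀ

Let N = A − (6)·I. We want v_2 with N^2 v_2 = 0 but N^1 v_2 ≠ 0; then v_{j-1} := N · v_j for j = 2, …, 2.

Pick v_2 = (0, 1, 0)ᵀ.
Then v_1 = N · v_2 = (1, -1, 1)ᵀ.

Sanity check: (A − (6)·I) v_1 = (0, 0, 0)ᵀ = 0. ✓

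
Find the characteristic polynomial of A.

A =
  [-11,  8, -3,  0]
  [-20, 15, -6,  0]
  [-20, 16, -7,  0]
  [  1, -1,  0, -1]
x^4 + 4*x^3 + 6*x^2 + 4*x + 1

Expanding det(x·I − A) (e.g. by cofactor expansion or by noting that A is similar to its Jordan form J, which has the same characteristic polynomial as A) gives
  χ_A(x) = x^4 + 4*x^3 + 6*x^2 + 4*x + 1
which factors as (x + 1)^4. The eigenvalues (with algebraic multiplicities) are λ = -1 with multiplicity 4.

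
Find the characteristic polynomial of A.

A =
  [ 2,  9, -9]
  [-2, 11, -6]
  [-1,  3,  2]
x^3 - 15*x^2 + 75*x - 125

Expanding det(x·I − A) (e.g. by cofactor expansion or by noting that A is similar to its Jordan form J, which has the same characteristic polynomial as A) gives
  χ_A(x) = x^3 - 15*x^2 + 75*x - 125
which factors as (x - 5)^3. The eigenvalues (with algebraic multiplicities) are λ = 5 with multiplicity 3.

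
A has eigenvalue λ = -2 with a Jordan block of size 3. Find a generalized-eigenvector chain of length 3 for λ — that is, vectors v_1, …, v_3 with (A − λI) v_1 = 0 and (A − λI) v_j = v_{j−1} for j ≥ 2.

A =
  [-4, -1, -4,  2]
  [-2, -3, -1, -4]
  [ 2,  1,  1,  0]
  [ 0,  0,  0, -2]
A Jordan chain for λ = -2 of length 3:
v_1 = (-2, 4, 0, 0)ᵀ
v_2 = (-2, -2, 2, 0)ᵀ
v_3 = (1, 0, 0, 0)ᵀ

Let N = A − (-2)·I. We want v_3 with N^3 v_3 = 0 but N^2 v_3 ≠ 0; then v_{j-1} := N · v_j for j = 3, …, 2.

Pick v_3 = (1, 0, 0, 0)ᵀ.
Then v_2 = N · v_3 = (-2, -2, 2, 0)ᵀ.
Then v_1 = N · v_2 = (-2, 4, 0, 0)ᵀ.

Sanity check: (A − (-2)·I) v_1 = (0, 0, 0, 0)ᵀ = 0. ✓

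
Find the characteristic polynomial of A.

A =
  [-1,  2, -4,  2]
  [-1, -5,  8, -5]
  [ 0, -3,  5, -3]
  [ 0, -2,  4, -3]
x^4 + 4*x^3 + 6*x^2 + 4*x + 1

Expanding det(x·I − A) (e.g. by cofactor expansion or by noting that A is similar to its Jordan form J, which has the same characteristic polynomial as A) gives
  χ_A(x) = x^4 + 4*x^3 + 6*x^2 + 4*x + 1
which factors as (x + 1)^4. The eigenvalues (with algebraic multiplicities) are λ = -1 with multiplicity 4.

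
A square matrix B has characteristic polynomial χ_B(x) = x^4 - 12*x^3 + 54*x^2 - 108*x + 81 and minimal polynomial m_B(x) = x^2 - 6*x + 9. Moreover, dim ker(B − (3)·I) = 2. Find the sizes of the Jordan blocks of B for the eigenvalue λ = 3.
Block sizes for λ = 3: [2, 2]

Step 1 — from the characteristic polynomial, algebraic multiplicity of λ = 3 is 4. From dim ker(B − (3)·I) = 2, there are exactly 2 Jordan blocks for λ = 3.
Step 2 — from the minimal polynomial, the factor (x − 3)^2 tells us the largest block for λ = 3 has size 2.
Step 3 — with total size 4, 2 blocks, and largest block 2, the block sizes (in nonincreasing order) are [2, 2].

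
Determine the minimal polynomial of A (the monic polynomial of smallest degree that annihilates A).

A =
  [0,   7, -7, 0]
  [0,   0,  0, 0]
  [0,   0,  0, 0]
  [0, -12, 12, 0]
x^2

The characteristic polynomial is χ_A(x) = x^4, so the eigenvalues are known. The minimal polynomial is
  m_A(x) = Π_λ (x − λ)^{k_λ}
where k_λ is the size of the *largest* Jordan block for λ (equivalently, the smallest k with (A − λI)^k v = 0 for every generalised eigenvector v of λ).

  λ = 0: largest Jordan block has size 2, contributing (x − 0)^2

So m_A(x) = x^2 = x^2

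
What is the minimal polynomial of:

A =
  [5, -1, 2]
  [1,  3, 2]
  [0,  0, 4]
x^2 - 8*x + 16

The characteristic polynomial is χ_A(x) = (x - 4)^3, so the eigenvalues are known. The minimal polynomial is
  m_A(x) = Π_λ (x − λ)^{k_λ}
where k_λ is the size of the *largest* Jordan block for λ (equivalently, the smallest k with (A − λI)^k v = 0 for every generalised eigenvector v of λ).

  λ = 4: largest Jordan block has size 2, contributing (x − 4)^2

So m_A(x) = (x - 4)^2 = x^2 - 8*x + 16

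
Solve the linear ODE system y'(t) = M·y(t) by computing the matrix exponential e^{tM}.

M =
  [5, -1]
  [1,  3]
e^{tM} =
  [t*exp(4*t) + exp(4*t), -t*exp(4*t)]
  [t*exp(4*t), -t*exp(4*t) + exp(4*t)]

Strategy: write M = P · J · P⁻¹ where J is a Jordan canonical form, so e^{tM} = P · e^{tJ} · P⁻¹, and e^{tJ} can be computed block-by-block.

M has Jordan form
J =
  [4, 1]
  [0, 4]
(up to reordering of blocks).

Per-block formulas:
  For a 2×2 Jordan block J_2(4): exp(t · J_2(4)) = e^(4t)·(I + t·N), where N is the 2×2 nilpotent shift.

After assembling e^{tJ} and conjugating by P, we get:

e^{tM} =
  [t*exp(4*t) + exp(4*t), -t*exp(4*t)]
  [t*exp(4*t), -t*exp(4*t) + exp(4*t)]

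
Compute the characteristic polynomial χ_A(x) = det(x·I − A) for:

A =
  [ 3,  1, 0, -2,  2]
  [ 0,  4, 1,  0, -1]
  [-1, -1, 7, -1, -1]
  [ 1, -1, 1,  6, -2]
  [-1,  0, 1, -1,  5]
x^5 - 25*x^4 + 250*x^3 - 1250*x^2 + 3125*x - 3125

Expanding det(x·I − A) (e.g. by cofactor expansion or by noting that A is similar to its Jordan form J, which has the same characteristic polynomial as A) gives
  χ_A(x) = x^5 - 25*x^4 + 250*x^3 - 1250*x^2 + 3125*x - 3125
which factors as (x - 5)^5. The eigenvalues (with algebraic multiplicities) are λ = 5 with multiplicity 5.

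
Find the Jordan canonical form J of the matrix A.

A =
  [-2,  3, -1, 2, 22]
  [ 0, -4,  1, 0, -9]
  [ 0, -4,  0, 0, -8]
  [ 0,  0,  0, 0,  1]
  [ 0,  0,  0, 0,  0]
J_3(-2) ⊕ J_2(0)

The characteristic polynomial is
  det(x·I − A) = x^5 + 6*x^4 + 12*x^3 + 8*x^2 = x^2*(x + 2)^3

Eigenvalues and multiplicities (the geometric multiplicity of λ is n − rank(A − λI), which equals the number of Jordan blocks for λ):
  λ = -2: algebraic multiplicity = 3, geometric multiplicity = 1
  λ = 0: algebraic multiplicity = 2, geometric multiplicity = 1

Determining the block sizes for each eigenvalue:
  λ = -2: one block (gm = 1), so the single block has size am = 3 → block sizes [3]
  λ = 0: one block (gm = 1), so the single block has size am = 2 → block sizes [2]

Assembling the blocks gives a Jordan form
J =
  [-2,  1,  0, 0, 0]
  [ 0, -2,  1, 0, 0]
  [ 0,  0, -2, 0, 0]
  [ 0,  0,  0, 0, 1]
  [ 0,  0,  0, 0, 0]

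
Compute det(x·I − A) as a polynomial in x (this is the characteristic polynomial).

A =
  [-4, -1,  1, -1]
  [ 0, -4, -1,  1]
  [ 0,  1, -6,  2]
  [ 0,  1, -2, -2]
x^4 + 16*x^3 + 96*x^2 + 256*x + 256

Expanding det(x·I − A) (e.g. by cofactor expansion or by noting that A is similar to its Jordan form J, which has the same characteristic polynomial as A) gives
  χ_A(x) = x^4 + 16*x^3 + 96*x^2 + 256*x + 256
which factors as (x + 4)^4. The eigenvalues (with algebraic multiplicities) are λ = -4 with multiplicity 4.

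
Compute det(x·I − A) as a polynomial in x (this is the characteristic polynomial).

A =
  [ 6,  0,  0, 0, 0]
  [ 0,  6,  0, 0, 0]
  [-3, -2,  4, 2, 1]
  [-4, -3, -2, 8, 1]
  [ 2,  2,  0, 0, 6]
x^5 - 30*x^4 + 360*x^3 - 2160*x^2 + 6480*x - 7776

Expanding det(x·I − A) (e.g. by cofactor expansion or by noting that A is similar to its Jordan form J, which has the same characteristic polynomial as A) gives
  χ_A(x) = x^5 - 30*x^4 + 360*x^3 - 2160*x^2 + 6480*x - 7776
which factors as (x - 6)^5. The eigenvalues (with algebraic multiplicities) are λ = 6 with multiplicity 5.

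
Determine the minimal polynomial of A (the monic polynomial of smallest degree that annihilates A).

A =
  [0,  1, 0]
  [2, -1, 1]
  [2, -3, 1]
x^3

The characteristic polynomial is χ_A(x) = x^3, so the eigenvalues are known. The minimal polynomial is
  m_A(x) = Π_λ (x − λ)^{k_λ}
where k_λ is the size of the *largest* Jordan block for λ (equivalently, the smallest k with (A − λI)^k v = 0 for every generalised eigenvector v of λ).

  λ = 0: largest Jordan block has size 3, contributing (x − 0)^3

So m_A(x) = x^3 = x^3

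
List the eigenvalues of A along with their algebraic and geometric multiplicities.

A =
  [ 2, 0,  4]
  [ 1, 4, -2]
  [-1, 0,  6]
λ = 4: alg = 3, geom = 2

Step 1 — factor the characteristic polynomial to read off the algebraic multiplicities:
  χ_A(x) = (x - 4)^3

Step 2 — compute geometric multiplicities via the rank-nullity identity g(λ) = n − rank(A − λI):
  rank(A − (4)·I) = 1, so dim ker(A − (4)·I) = n − 1 = 2

Summary:
  λ = 4: algebraic multiplicity = 3, geometric multiplicity = 2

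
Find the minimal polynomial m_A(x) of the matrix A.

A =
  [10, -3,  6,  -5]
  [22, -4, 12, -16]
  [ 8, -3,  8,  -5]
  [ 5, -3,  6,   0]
x^3 - 12*x^2 + 45*x - 50

The characteristic polynomial is χ_A(x) = (x - 5)^2*(x - 2)^2, so the eigenvalues are known. The minimal polynomial is
  m_A(x) = Π_λ (x − λ)^{k_λ}
where k_λ is the size of the *largest* Jordan block for λ (equivalently, the smallest k with (A − λI)^k v = 0 for every generalised eigenvector v of λ).

  λ = 2: largest Jordan block has size 1, contributing (x − 2)
  λ = 5: largest Jordan block has size 2, contributing (x − 5)^2

So m_A(x) = (x - 5)^2*(x - 2) = x^3 - 12*x^2 + 45*x - 50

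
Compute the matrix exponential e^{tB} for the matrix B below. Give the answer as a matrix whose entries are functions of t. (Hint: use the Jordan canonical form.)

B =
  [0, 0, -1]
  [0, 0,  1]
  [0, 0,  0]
e^{tB} =
  [1, 0, -t]
  [0, 1, t]
  [0, 0, 1]

Strategy: write B = P · J · P⁻¹ where J is a Jordan canonical form, so e^{tB} = P · e^{tJ} · P⁻¹, and e^{tJ} can be computed block-by-block.

B has Jordan form
J =
  [0, 1, 0]
  [0, 0, 0]
  [0, 0, 0]
(up to reordering of blocks).

Per-block formulas:
  For a 1×1 block at λ = 0: exp(t · [0]) = [e^(0t)].
  For a 2×2 Jordan block J_2(0): exp(t · J_2(0)) = e^(0t)·(I + t·N), where N is the 2×2 nilpotent shift.

After assembling e^{tJ} and conjugating by P, we get:

e^{tB} =
  [1, 0, -t]
  [0, 1, t]
  [0, 0, 1]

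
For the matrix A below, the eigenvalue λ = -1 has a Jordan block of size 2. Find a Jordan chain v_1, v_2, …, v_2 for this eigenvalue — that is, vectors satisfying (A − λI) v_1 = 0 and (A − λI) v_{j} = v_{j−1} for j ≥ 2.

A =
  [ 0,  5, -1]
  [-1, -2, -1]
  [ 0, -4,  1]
A Jordan chain for λ = -1 of length 2:
v_1 = (6, -2, -4)ᵀ
v_2 = (1, 1, 0)ᵀ

Let N = A − (-1)·I. We want v_2 with N^2 v_2 = 0 but N^1 v_2 ≠ 0; then v_{j-1} := N · v_j for j = 2, …, 2.

Pick v_2 = (1, 1, 0)ᵀ.
Then v_1 = N · v_2 = (6, -2, -4)ᵀ.

Sanity check: (A − (-1)·I) v_1 = (0, 0, 0)ᵀ = 0. ✓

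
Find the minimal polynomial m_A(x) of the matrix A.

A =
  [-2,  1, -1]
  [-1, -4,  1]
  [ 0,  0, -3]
x^2 + 6*x + 9

The characteristic polynomial is χ_A(x) = (x + 3)^3, so the eigenvalues are known. The minimal polynomial is
  m_A(x) = Π_λ (x − λ)^{k_λ}
where k_λ is the size of the *largest* Jordan block for λ (equivalently, the smallest k with (A − λI)^k v = 0 for every generalised eigenvector v of λ).

  λ = -3: largest Jordan block has size 2, contributing (x + 3)^2

So m_A(x) = (x + 3)^2 = x^2 + 6*x + 9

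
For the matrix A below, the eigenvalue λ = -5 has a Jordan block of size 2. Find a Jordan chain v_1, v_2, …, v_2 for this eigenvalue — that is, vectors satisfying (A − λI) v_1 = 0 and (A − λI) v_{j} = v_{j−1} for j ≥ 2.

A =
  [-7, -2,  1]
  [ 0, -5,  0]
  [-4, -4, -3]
A Jordan chain for λ = -5 of length 2:
v_1 = (-2, 0, -4)ᵀ
v_2 = (1, 0, 0)ᵀ

Let N = A − (-5)·I. We want v_2 with N^2 v_2 = 0 but N^1 v_2 ≠ 0; then v_{j-1} := N · v_j for j = 2, …, 2.

Pick v_2 = (1, 0, 0)ᵀ.
Then v_1 = N · v_2 = (-2, 0, -4)ᵀ.

Sanity check: (A − (-5)·I) v_1 = (0, 0, 0)ᵀ = 0. ✓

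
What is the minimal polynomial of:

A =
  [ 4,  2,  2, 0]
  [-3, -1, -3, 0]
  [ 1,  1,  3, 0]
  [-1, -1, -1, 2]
x^2 - 4*x + 4

The characteristic polynomial is χ_A(x) = (x - 2)^4, so the eigenvalues are known. The minimal polynomial is
  m_A(x) = Π_λ (x − λ)^{k_λ}
where k_λ is the size of the *largest* Jordan block for λ (equivalently, the smallest k with (A − λI)^k v = 0 for every generalised eigenvector v of λ).

  λ = 2: largest Jordan block has size 2, contributing (x − 2)^2

So m_A(x) = (x - 2)^2 = x^2 - 4*x + 4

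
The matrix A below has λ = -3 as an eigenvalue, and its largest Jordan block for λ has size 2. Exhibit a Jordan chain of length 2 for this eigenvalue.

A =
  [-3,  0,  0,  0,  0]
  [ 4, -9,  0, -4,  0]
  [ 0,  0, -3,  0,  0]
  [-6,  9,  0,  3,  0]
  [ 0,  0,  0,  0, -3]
A Jordan chain for λ = -3 of length 2:
v_1 = (0, 4, 0, -6, 0)ᵀ
v_2 = (1, 0, 0, 0, 0)ᵀ

Let N = A − (-3)·I. We want v_2 with N^2 v_2 = 0 but N^1 v_2 ≠ 0; then v_{j-1} := N · v_j for j = 2, …, 2.

Pick v_2 = (1, 0, 0, 0, 0)ᵀ.
Then v_1 = N · v_2 = (0, 4, 0, -6, 0)ᵀ.

Sanity check: (A − (-3)·I) v_1 = (0, 0, 0, 0, 0)ᵀ = 0. ✓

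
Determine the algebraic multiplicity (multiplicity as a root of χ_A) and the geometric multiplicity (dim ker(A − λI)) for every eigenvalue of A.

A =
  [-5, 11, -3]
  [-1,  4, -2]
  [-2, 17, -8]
λ = -3: alg = 3, geom = 1

Step 1 — factor the characteristic polynomial to read off the algebraic multiplicities:
  χ_A(x) = (x + 3)^3

Step 2 — compute geometric multiplicities via the rank-nullity identity g(λ) = n − rank(A − λI):
  rank(A − (-3)·I) = 2, so dim ker(A − (-3)·I) = n − 2 = 1

Summary:
  λ = -3: algebraic multiplicity = 3, geometric multiplicity = 1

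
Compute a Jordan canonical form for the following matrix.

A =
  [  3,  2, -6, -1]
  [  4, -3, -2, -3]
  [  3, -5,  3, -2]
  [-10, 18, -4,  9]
J_2(3) ⊕ J_2(3)

The characteristic polynomial is
  det(x·I − A) = x^4 - 12*x^3 + 54*x^2 - 108*x + 81 = (x - 3)^4

Eigenvalues and multiplicities (the geometric multiplicity of λ is n − rank(A − λI), which equals the number of Jordan blocks for λ):
  λ = 3: algebraic multiplicity = 4, geometric multiplicity = 2

Determining the block sizes for each eigenvalue:
  λ = 3: with am = 4 and gm = 2, the partition is not yet determined (e.g. several partitions of 4 into 2 parts exist). Let N = A − (3)·I. Computing rank(N^1) = 2, rank(N^2) = 0; the number of blocks of size ≥ j is rank(N^{j−1}) − rank(N^j), giving [2, 2]. So we have 2 block(s) of size 2 → block sizes [2, 2]

Assembling the blocks gives a Jordan form
J =
  [3, 1, 0, 0]
  [0, 3, 0, 0]
  [0, 0, 3, 1]
  [0, 0, 0, 3]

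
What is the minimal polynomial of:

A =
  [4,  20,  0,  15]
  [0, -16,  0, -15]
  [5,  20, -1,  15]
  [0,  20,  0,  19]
x^2 - 3*x - 4

The characteristic polynomial is χ_A(x) = (x - 4)^2*(x + 1)^2, so the eigenvalues are known. The minimal polynomial is
  m_A(x) = Π_λ (x − λ)^{k_λ}
where k_λ is the size of the *largest* Jordan block for λ (equivalently, the smallest k with (A − λI)^k v = 0 for every generalised eigenvector v of λ).

  λ = -1: largest Jordan block has size 1, contributing (x + 1)
  λ = 4: largest Jordan block has size 1, contributing (x − 4)

So m_A(x) = (x - 4)*(x + 1) = x^2 - 3*x - 4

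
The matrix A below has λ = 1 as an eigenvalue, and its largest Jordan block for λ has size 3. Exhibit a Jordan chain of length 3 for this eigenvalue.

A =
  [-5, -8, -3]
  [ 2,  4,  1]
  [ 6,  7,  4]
A Jordan chain for λ = 1 of length 3:
v_1 = (2, 0, -4)ᵀ
v_2 = (-6, 2, 6)ᵀ
v_3 = (1, 0, 0)ᵀ

Let N = A − (1)·I. We want v_3 with N^3 v_3 = 0 but N^2 v_3 ≠ 0; then v_{j-1} := N · v_j for j = 3, …, 2.

Pick v_3 = (1, 0, 0)ᵀ.
Then v_2 = N · v_3 = (-6, 2, 6)ᵀ.
Then v_1 = N · v_2 = (2, 0, -4)ᵀ.

Sanity check: (A − (1)·I) v_1 = (0, 0, 0)ᵀ = 0. ✓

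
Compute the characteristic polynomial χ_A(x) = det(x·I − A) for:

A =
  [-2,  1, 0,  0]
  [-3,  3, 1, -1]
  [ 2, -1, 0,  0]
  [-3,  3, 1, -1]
x^4

Expanding det(x·I − A) (e.g. by cofactor expansion or by noting that A is similar to its Jordan form J, which has the same characteristic polynomial as A) gives
  χ_A(x) = x^4
which factors as x^4. The eigenvalues (with algebraic multiplicities) are λ = 0 with multiplicity 4.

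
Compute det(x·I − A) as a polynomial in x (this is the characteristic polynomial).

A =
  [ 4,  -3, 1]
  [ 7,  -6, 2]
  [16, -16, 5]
x^3 - 3*x^2 + 3*x - 1

Expanding det(x·I − A) (e.g. by cofactor expansion or by noting that A is similar to its Jordan form J, which has the same characteristic polynomial as A) gives
  χ_A(x) = x^3 - 3*x^2 + 3*x - 1
which factors as (x - 1)^3. The eigenvalues (with algebraic multiplicities) are λ = 1 with multiplicity 3.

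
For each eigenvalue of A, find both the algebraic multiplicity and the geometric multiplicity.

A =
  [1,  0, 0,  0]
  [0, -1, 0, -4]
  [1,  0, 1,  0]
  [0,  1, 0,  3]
λ = 1: alg = 4, geom = 2

Step 1 — factor the characteristic polynomial to read off the algebraic multiplicities:
  χ_A(x) = (x - 1)^4

Step 2 — compute geometric multiplicities via the rank-nullity identity g(λ) = n − rank(A − λI):
  rank(A − (1)·I) = 2, so dim ker(A − (1)·I) = n − 2 = 2

Summary:
  λ = 1: algebraic multiplicity = 4, geometric multiplicity = 2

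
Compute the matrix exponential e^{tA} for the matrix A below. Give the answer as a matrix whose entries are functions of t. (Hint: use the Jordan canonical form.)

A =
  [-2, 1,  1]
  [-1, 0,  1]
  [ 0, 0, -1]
e^{tA} =
  [-t*exp(-t) + exp(-t), t*exp(-t), t*exp(-t)]
  [-t*exp(-t), t*exp(-t) + exp(-t), t*exp(-t)]
  [0, 0, exp(-t)]

Strategy: write A = P · J · P⁻¹ where J is a Jordan canonical form, so e^{tA} = P · e^{tJ} · P⁻¹, and e^{tJ} can be computed block-by-block.

A has Jordan form
J =
  [-1,  1,  0]
  [ 0, -1,  0]
  [ 0,  0, -1]
(up to reordering of blocks).

Per-block formulas:
  For a 1×1 block at λ = -1: exp(t · [-1]) = [e^(-1t)].
  For a 2×2 Jordan block J_2(-1): exp(t · J_2(-1)) = e^(-1t)·(I + t·N), where N is the 2×2 nilpotent shift.

After assembling e^{tJ} and conjugating by P, we get:

e^{tA} =
  [-t*exp(-t) + exp(-t), t*exp(-t), t*exp(-t)]
  [-t*exp(-t), t*exp(-t) + exp(-t), t*exp(-t)]
  [0, 0, exp(-t)]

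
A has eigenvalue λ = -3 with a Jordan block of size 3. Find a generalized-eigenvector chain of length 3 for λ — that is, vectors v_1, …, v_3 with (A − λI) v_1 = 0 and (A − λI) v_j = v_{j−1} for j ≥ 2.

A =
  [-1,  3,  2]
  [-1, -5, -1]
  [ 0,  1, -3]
A Jordan chain for λ = -3 of length 3:
v_1 = (1, 0, -1)ᵀ
v_2 = (2, -1, 0)ᵀ
v_3 = (1, 0, 0)ᵀ

Let N = A − (-3)·I. We want v_3 with N^3 v_3 = 0 but N^2 v_3 ≠ 0; then v_{j-1} := N · v_j for j = 3, …, 2.

Pick v_3 = (1, 0, 0)ᵀ.
Then v_2 = N · v_3 = (2, -1, 0)ᵀ.
Then v_1 = N · v_2 = (1, 0, -1)ᵀ.

Sanity check: (A − (-3)·I) v_1 = (0, 0, 0)ᵀ = 0. ✓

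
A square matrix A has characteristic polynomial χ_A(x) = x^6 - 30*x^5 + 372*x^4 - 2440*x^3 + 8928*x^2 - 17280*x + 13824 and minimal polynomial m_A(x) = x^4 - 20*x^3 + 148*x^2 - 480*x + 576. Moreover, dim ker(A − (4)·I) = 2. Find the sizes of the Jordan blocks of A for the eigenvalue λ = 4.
Block sizes for λ = 4: [2, 1]

Step 1 — from the characteristic polynomial, algebraic multiplicity of λ = 4 is 3. From dim ker(A − (4)·I) = 2, there are exactly 2 Jordan blocks for λ = 4.
Step 2 — from the minimal polynomial, the factor (x − 4)^2 tells us the largest block for λ = 4 has size 2.
Step 3 — with total size 3, 2 blocks, and largest block 2, the block sizes (in nonincreasing order) are [2, 1].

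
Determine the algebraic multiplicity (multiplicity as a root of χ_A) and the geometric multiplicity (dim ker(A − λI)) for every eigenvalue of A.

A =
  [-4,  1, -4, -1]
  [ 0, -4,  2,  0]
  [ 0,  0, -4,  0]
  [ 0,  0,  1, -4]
λ = -4: alg = 4, geom = 2

Step 1 — factor the characteristic polynomial to read off the algebraic multiplicities:
  χ_A(x) = (x + 4)^4

Step 2 — compute geometric multiplicities via the rank-nullity identity g(λ) = n − rank(A − λI):
  rank(A − (-4)·I) = 2, so dim ker(A − (-4)·I) = n − 2 = 2

Summary:
  λ = -4: algebraic multiplicity = 4, geometric multiplicity = 2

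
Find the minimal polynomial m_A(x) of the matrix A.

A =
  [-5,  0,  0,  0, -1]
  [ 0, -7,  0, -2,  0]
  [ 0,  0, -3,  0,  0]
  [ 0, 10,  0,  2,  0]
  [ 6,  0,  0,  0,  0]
x^2 + 5*x + 6

The characteristic polynomial is χ_A(x) = (x + 2)^2*(x + 3)^3, so the eigenvalues are known. The minimal polynomial is
  m_A(x) = Π_λ (x − λ)^{k_λ}
where k_λ is the size of the *largest* Jordan block for λ (equivalently, the smallest k with (A − λI)^k v = 0 for every generalised eigenvector v of λ).

  λ = -3: largest Jordan block has size 1, contributing (x + 3)
  λ = -2: largest Jordan block has size 1, contributing (x + 2)

So m_A(x) = (x + 2)*(x + 3) = x^2 + 5*x + 6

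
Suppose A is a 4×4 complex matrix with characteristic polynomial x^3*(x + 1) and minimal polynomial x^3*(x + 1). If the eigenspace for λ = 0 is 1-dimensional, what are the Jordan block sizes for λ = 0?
Block sizes for λ = 0: [3]

Step 1 — from the characteristic polynomial, algebraic multiplicity of λ = 0 is 3. From dim ker(A − (0)·I) = 1, there are exactly 1 Jordan blocks for λ = 0.
Step 2 — from the minimal polynomial, the factor (x − 0)^3 tells us the largest block for λ = 0 has size 3.
Step 3 — with total size 3, 1 blocks, and largest block 3, the block sizes (in nonincreasing order) are [3].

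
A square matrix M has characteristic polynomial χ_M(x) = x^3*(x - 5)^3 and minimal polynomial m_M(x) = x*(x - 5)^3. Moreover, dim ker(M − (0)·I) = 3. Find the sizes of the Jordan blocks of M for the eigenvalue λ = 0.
Block sizes for λ = 0: [1, 1, 1]

Step 1 — from the characteristic polynomial, algebraic multiplicity of λ = 0 is 3. From dim ker(M − (0)·I) = 3, there are exactly 3 Jordan blocks for λ = 0.
Step 2 — from the minimal polynomial, the factor (x − 0) tells us the largest block for λ = 0 has size 1.
Step 3 — with total size 3, 3 blocks, and largest block 1, the block sizes (in nonincreasing order) are [1, 1, 1].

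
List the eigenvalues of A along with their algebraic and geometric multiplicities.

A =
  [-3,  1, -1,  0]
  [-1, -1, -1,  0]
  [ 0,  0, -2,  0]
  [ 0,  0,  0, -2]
λ = -2: alg = 4, geom = 3

Step 1 — factor the characteristic polynomial to read off the algebraic multiplicities:
  χ_A(x) = (x + 2)^4

Step 2 — compute geometric multiplicities via the rank-nullity identity g(λ) = n − rank(A − λI):
  rank(A − (-2)·I) = 1, so dim ker(A − (-2)·I) = n − 1 = 3

Summary:
  λ = -2: algebraic multiplicity = 4, geometric multiplicity = 3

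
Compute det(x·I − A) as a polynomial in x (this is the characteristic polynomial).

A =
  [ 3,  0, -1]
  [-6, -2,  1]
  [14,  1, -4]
x^3 + 3*x^2 + 3*x + 1

Expanding det(x·I − A) (e.g. by cofactor expansion or by noting that A is similar to its Jordan form J, which has the same characteristic polynomial as A) gives
  χ_A(x) = x^3 + 3*x^2 + 3*x + 1
which factors as (x + 1)^3. The eigenvalues (with algebraic multiplicities) are λ = -1 with multiplicity 3.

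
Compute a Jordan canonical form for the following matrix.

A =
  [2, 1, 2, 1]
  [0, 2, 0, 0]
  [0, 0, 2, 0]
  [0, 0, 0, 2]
J_2(2) ⊕ J_1(2) ⊕ J_1(2)

The characteristic polynomial is
  det(x·I − A) = x^4 - 8*x^3 + 24*x^2 - 32*x + 16 = (x - 2)^4

Eigenvalues and multiplicities (the geometric multiplicity of λ is n − rank(A − λI), which equals the number of Jordan blocks for λ):
  λ = 2: algebraic multiplicity = 4, geometric multiplicity = 3

Determining the block sizes for each eigenvalue:
  λ = 2: 3 blocks summing to 4 forces exactly one block of size 2 and the rest size 1 → block sizes [2, 1, 1]

Assembling the blocks gives a Jordan form
J =
  [2, 1, 0, 0]
  [0, 2, 0, 0]
  [0, 0, 2, 0]
  [0, 0, 0, 2]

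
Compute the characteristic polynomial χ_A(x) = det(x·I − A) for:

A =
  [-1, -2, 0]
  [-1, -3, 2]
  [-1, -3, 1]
x^3 + 3*x^2 + 3*x + 1

Expanding det(x·I − A) (e.g. by cofactor expansion or by noting that A is similar to its Jordan form J, which has the same characteristic polynomial as A) gives
  χ_A(x) = x^3 + 3*x^2 + 3*x + 1
which factors as (x + 1)^3. The eigenvalues (with algebraic multiplicities) are λ = -1 with multiplicity 3.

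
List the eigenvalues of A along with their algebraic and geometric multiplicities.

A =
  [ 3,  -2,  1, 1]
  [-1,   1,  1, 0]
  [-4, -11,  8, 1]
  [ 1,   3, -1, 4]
λ = 4: alg = 4, geom = 2

Step 1 — factor the characteristic polynomial to read off the algebraic multiplicities:
  χ_A(x) = (x - 4)^4

Step 2 — compute geometric multiplicities via the rank-nullity identity g(λ) = n − rank(A − λI):
  rank(A − (4)·I) = 2, so dim ker(A − (4)·I) = n − 2 = 2

Summary:
  λ = 4: algebraic multiplicity = 4, geometric multiplicity = 2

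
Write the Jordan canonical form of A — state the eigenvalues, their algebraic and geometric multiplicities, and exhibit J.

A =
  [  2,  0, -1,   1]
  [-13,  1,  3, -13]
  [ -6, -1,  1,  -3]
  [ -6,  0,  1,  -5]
J_1(-4) ⊕ J_3(1)

The characteristic polynomial is
  det(x·I − A) = x^4 + x^3 - 9*x^2 + 11*x - 4 = (x - 1)^3*(x + 4)

Eigenvalues and multiplicities (the geometric multiplicity of λ is n − rank(A − λI), which equals the number of Jordan blocks for λ):
  λ = -4: algebraic multiplicity = 1, geometric multiplicity = 1
  λ = 1: algebraic multiplicity = 3, geometric multiplicity = 1

Determining the block sizes for each eigenvalue:
  λ = -4: one block (gm = 1), so the single block has size am = 1 → block sizes [1]
  λ = 1: one block (gm = 1), so the single block has size am = 3 → block sizes [3]

Assembling the blocks gives a Jordan form
J =
  [-4, 0, 0, 0]
  [ 0, 1, 1, 0]
  [ 0, 0, 1, 1]
  [ 0, 0, 0, 1]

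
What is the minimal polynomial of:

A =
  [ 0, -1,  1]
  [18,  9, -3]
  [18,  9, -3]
x^3 - 6*x^2

The characteristic polynomial is χ_A(x) = x^2*(x - 6), so the eigenvalues are known. The minimal polynomial is
  m_A(x) = Π_λ (x − λ)^{k_λ}
where k_λ is the size of the *largest* Jordan block for λ (equivalently, the smallest k with (A − λI)^k v = 0 for every generalised eigenvector v of λ).

  λ = 0: largest Jordan block has size 2, contributing (x − 0)^2
  λ = 6: largest Jordan block has size 1, contributing (x − 6)

So m_A(x) = x^2*(x - 6) = x^3 - 6*x^2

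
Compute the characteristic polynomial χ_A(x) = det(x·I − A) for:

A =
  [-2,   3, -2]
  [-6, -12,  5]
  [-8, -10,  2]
x^3 + 12*x^2 + 48*x + 64

Expanding det(x·I − A) (e.g. by cofactor expansion or by noting that A is similar to its Jordan form J, which has the same characteristic polynomial as A) gives
  χ_A(x) = x^3 + 12*x^2 + 48*x + 64
which factors as (x + 4)^3. The eigenvalues (with algebraic multiplicities) are λ = -4 with multiplicity 3.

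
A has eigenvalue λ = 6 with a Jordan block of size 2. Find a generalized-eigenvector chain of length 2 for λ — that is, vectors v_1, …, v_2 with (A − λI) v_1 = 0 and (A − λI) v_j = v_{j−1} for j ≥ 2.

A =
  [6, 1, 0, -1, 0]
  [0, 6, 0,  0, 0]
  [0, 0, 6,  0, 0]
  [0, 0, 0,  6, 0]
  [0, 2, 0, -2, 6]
A Jordan chain for λ = 6 of length 2:
v_1 = (1, 0, 0, 0, 2)ᵀ
v_2 = (0, 1, 0, 0, 0)ᵀ

Let N = A − (6)·I. We want v_2 with N^2 v_2 = 0 but N^1 v_2 ≠ 0; then v_{j-1} := N · v_j for j = 2, …, 2.

Pick v_2 = (0, 1, 0, 0, 0)ᵀ.
Then v_1 = N · v_2 = (1, 0, 0, 0, 2)ᵀ.

Sanity check: (A − (6)·I) v_1 = (0, 0, 0, 0, 0)ᵀ = 0. ✓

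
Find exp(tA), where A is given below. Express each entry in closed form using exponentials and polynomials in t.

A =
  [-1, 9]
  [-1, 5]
e^{tA} =
  [-3*t*exp(2*t) + exp(2*t), 9*t*exp(2*t)]
  [-t*exp(2*t), 3*t*exp(2*t) + exp(2*t)]

Strategy: write A = P · J · P⁻¹ where J is a Jordan canonical form, so e^{tA} = P · e^{tJ} · P⁻¹, and e^{tJ} can be computed block-by-block.

A has Jordan form
J =
  [2, 1]
  [0, 2]
(up to reordering of blocks).

Per-block formulas:
  For a 2×2 Jordan block J_2(2): exp(t · J_2(2)) = e^(2t)·(I + t·N), where N is the 2×2 nilpotent shift.

After assembling e^{tJ} and conjugating by P, we get:

e^{tA} =
  [-3*t*exp(2*t) + exp(2*t), 9*t*exp(2*t)]
  [-t*exp(2*t), 3*t*exp(2*t) + exp(2*t)]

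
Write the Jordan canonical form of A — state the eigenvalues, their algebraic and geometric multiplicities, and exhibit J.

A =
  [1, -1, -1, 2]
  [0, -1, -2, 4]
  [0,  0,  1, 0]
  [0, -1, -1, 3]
J_2(1) ⊕ J_1(1) ⊕ J_1(1)

The characteristic polynomial is
  det(x·I − A) = x^4 - 4*x^3 + 6*x^2 - 4*x + 1 = (x - 1)^4

Eigenvalues and multiplicities (the geometric multiplicity of λ is n − rank(A − λI), which equals the number of Jordan blocks for λ):
  λ = 1: algebraic multiplicity = 4, geometric multiplicity = 3

Determining the block sizes for each eigenvalue:
  λ = 1: 3 blocks summing to 4 forces exactly one block of size 2 and the rest size 1 → block sizes [2, 1, 1]

Assembling the blocks gives a Jordan form
J =
  [1, 1, 0, 0]
  [0, 1, 0, 0]
  [0, 0, 1, 0]
  [0, 0, 0, 1]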